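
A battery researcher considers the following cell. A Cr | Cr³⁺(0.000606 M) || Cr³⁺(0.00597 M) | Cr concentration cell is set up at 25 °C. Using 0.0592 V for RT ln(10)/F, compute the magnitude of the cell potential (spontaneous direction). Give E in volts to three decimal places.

+0.020 V

For a concentration cell E°cell = 0. The 0.00597 M side is the cathode (reduction is favoured where [Cr³⁺] is higher).
With n = 3, E = −(0.0592/3) log([Cr³⁺]ₐₙ/[Cr³⁺]꜀ₐₜ) = −(0.0592/3) log(0.000606/0.00597) = −(0.0592/3)(-0.994) = +0.020 V.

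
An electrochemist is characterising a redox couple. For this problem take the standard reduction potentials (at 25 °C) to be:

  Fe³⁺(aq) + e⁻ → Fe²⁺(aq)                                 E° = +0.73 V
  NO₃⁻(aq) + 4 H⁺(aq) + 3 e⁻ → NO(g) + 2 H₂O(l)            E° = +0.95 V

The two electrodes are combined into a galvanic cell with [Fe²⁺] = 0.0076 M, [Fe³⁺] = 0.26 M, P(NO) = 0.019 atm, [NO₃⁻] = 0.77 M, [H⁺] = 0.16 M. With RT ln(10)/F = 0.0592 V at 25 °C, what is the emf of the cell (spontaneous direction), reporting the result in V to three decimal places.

+0.098 V

NO₃⁻/NO is the cathode (higher E°), Fe³⁺/Fe²⁺ the anode: E°cell = +0.95 − (+0.73) = +0.22 V, n = 3.
Overall: NO₃⁻(aq) + 4 H⁺(aq) + 3 Fe²⁺(aq) → NO(g) + 2 H₂O(l) + 3 Fe³⁺(aq)
Q = P(NO)·[Fe³⁺]^3 / ([NO₃⁻]·[H⁺]^4·[Fe²⁺]^3); log Q = 6.178.
E = E° − (0.0592/n) log Q = +0.22 − (0.0592/3)(6.178) = +0.098 V.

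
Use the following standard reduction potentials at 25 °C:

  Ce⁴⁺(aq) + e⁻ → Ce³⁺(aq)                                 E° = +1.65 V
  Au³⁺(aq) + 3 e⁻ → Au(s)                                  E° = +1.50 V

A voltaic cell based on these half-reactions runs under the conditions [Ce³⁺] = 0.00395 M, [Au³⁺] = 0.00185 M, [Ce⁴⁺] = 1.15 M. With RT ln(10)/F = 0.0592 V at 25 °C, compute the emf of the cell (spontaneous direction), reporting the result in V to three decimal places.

Ce⁴⁺/Ce³⁺ is the cathode (higher E°), Au³⁺/Au the anode: E°cell = +1.65 − (+1.50) = +0.15 V, n = 3.
Overall: 3 Ce⁴⁺(aq) + Au(s) → 3 Ce³⁺(aq) + Au³⁺(aq)
Q = [Ce³⁺]^3·[Au³⁺] / ([Ce⁴⁺]^3); log Q = -10.125.
E = E° − (0.0592/n) log Q = +0.15 − (0.0592/3)(-10.125) = +0.350 V.

+0.350 V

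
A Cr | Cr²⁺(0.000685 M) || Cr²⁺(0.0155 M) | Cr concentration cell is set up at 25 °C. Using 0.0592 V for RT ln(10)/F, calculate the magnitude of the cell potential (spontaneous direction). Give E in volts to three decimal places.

+0.040 V

For a concentration cell E°cell = 0. The 0.0155 M side is the cathode (reduction is favoured where [Cr²⁺] is higher).
With n = 2, E = −(0.0592/2) log([Cr²⁺]ₐₙ/[Cr²⁺]꜀ₐₜ) = −(0.0592/2) log(0.000685/0.0155) = −(0.0592/2)(-1.355) = +0.040 V.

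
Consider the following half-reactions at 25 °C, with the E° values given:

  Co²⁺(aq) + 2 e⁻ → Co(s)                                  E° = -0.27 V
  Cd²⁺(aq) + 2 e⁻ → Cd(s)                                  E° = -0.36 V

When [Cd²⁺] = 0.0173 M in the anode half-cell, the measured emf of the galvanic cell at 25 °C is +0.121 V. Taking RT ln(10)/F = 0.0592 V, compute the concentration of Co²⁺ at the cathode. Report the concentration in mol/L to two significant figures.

Co²⁺/Co is the cathode, Cd²⁺/Cd the anode: E°cell = +0.09 V, n = 2.
Overall reaction: Co²⁺(aq) + Cd(s) → Co(s) + Cd²⁺(aq); Q = [Cd²⁺]^1/[Co²⁺]^1.
From E = E° − (0.0592/n) log Q: log Q = (E° − E)·n/0.0592 = (+0.09 − (+0.121))·2/0.0592 = -1.0473.
So 1·log[Co²⁺] = 1·log(0.0173) − log Q = -1.7620 − (-1.0473) = -0.7147; [Co²⁺] = 10^(-0.7147) ≈ 0.19 M.

0.19 M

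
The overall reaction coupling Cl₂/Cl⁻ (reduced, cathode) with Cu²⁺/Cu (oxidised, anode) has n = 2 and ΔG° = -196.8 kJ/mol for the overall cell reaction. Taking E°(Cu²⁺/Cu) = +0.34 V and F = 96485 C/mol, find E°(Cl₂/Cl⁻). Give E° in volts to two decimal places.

E°cell = −ΔG°/(nF) = −(-196.8×10³)/((2)(96485)) = +1.020 V.
Since Cl₂/Cl⁻ is the cathode and Cu²⁺/Cu the anode, E°cell = E°(Cl₂/Cl⁻) − E°(Cu²⁺/Cu).
So E°(Cl₂/Cl⁻) = E°cell + E°(Cu²⁺/Cu) = +1.020 + (+0.34) = +1.36 V.

+1.36 V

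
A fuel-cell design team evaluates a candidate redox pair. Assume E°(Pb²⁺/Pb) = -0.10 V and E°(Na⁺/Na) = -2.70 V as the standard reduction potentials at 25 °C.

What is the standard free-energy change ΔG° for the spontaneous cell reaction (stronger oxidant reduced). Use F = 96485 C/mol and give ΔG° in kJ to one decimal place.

-501.7 kJ

Pb²⁺/Pb (E° = -0.10 V) is the cathode; Na⁺/Na (E° = -2.70 V) is the anode, so E°cell = +2.60 V.
Balancing electrons gives n = 2 (lcm of 2 and 1).
ΔG° = −nFE° = −(2)(96485)(+2.60) = -501,722 J = -501.7 kJ.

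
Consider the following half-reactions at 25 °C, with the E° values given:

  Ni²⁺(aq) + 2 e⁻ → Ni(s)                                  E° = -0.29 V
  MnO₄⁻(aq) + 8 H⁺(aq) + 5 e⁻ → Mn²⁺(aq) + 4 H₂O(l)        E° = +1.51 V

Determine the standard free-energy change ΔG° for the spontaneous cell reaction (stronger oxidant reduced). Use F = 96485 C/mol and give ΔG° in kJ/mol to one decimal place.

-1736.7 kJ/mol

MnO₄⁻/Mn²⁺ (E° = +1.51 V) is the cathode; Ni²⁺/Ni (E° = -0.29 V) is the anode, so E°cell = +1.80 V.
Balancing electrons gives n = 10 (lcm of 5 and 2).
ΔG° = −nFE° = −(10)(96485)(+1.80) = -1,736,730 J = -1736.7 kJ/mol.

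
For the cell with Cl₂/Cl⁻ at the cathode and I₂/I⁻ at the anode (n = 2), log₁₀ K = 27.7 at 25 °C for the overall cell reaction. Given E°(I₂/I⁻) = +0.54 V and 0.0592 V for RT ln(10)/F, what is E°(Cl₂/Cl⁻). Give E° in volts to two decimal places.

E°cell = (0.0592/n)·log K = (0.0592/2)(27.7) = +0.820 V.
Since Cl₂/Cl⁻ is the cathode and I₂/I⁻ the anode, E°cell = E°(Cl₂/Cl⁻) − E°(I₂/I⁻).
So E°(Cl₂/Cl⁻) = E°cell + E°(I₂/I⁻) = +0.820 + (+0.54) = +1.36 V.

+1.36 V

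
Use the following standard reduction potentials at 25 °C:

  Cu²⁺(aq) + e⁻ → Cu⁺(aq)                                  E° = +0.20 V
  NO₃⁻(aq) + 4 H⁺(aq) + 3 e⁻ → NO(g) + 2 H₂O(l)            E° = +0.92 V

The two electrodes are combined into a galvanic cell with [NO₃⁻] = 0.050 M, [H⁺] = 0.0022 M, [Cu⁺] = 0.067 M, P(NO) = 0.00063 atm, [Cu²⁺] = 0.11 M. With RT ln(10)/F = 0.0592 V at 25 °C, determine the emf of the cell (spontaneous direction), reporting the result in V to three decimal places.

NO₃⁻/NO is the cathode (higher E°), Cu²⁺/Cu⁺ the anode: E°cell = +0.92 − (+0.20) = +0.72 V, n = 3.
Overall: NO₃⁻(aq) + 4 H⁺(aq) + 3 Cu⁺(aq) → NO(g) + 2 H₂O(l) + 3 Cu²⁺(aq)
Q = P(NO)·[Cu²⁺]^3 / ([NO₃⁻]·[H⁺]^4·[Cu⁺]^3); log Q = 9.377.
E = E° − (0.0592/n) log Q = +0.72 − (0.0592/3)(9.377) = +0.535 V.

+0.535 V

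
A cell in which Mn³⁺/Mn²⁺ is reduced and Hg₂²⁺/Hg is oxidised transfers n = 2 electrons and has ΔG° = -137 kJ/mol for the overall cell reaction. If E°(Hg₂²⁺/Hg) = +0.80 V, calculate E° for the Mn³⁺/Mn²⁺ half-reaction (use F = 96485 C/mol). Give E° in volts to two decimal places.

E°cell = −ΔG°/(nF) = −(-137×10³)/((2)(96485)) = +0.710 V.
Since Mn³⁺/Mn²⁺ is the cathode and Hg₂²⁺/Hg the anode, E°cell = E°(Mn³⁺/Mn²⁺) − E°(Hg₂²⁺/Hg).
So E°(Mn³⁺/Mn²⁺) = E°cell + E°(Hg₂²⁺/Hg) = +0.710 + (+0.80) = +1.51 V.

+1.51 V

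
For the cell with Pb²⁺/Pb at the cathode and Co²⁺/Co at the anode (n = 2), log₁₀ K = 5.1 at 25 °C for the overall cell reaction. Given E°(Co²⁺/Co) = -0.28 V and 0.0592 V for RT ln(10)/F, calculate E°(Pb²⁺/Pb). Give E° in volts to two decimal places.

E°cell = (0.0592/n)·log K = (0.0592/2)(5.1) = +0.151 V.
Since Pb²⁺/Pb is the cathode and Co²⁺/Co the anode, E°cell = E°(Pb²⁺/Pb) − E°(Co²⁺/Co).
So E°(Pb²⁺/Pb) = E°cell + E°(Co²⁺/Co) = +0.151 + (-0.28) = -0.13 V.

-0.13 V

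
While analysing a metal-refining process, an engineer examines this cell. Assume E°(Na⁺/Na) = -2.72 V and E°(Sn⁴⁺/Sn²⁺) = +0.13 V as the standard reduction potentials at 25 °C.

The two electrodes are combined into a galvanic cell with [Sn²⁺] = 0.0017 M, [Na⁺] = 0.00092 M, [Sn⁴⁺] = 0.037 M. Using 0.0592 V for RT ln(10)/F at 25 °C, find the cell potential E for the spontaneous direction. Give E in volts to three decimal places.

+3.069 V

Sn⁴⁺/Sn²⁺ is the cathode (higher E°), Na⁺/Na the anode: E°cell = +0.13 − (-2.72) = +2.85 V, n = 2.
Overall: Sn⁴⁺(aq) + 2 Na(s) → Sn²⁺(aq) + 2 Na⁺(aq)
Q = [Sn²⁺]·[Na⁺]^2 / ([Sn⁴⁺]); log Q = -7.410.
E = E° − (0.0592/n) log Q = +2.85 − (0.0592/2)(-7.410) = +3.069 V.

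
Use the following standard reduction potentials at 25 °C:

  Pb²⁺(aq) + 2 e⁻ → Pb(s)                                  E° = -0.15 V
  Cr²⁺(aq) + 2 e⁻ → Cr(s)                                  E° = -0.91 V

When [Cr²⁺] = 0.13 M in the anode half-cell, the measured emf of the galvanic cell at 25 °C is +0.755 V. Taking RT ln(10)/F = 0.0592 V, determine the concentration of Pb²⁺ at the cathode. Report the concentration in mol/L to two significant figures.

Pb²⁺/Pb is the cathode, Cr²⁺/Cr the anode: E°cell = +0.76 V, n = 2.
Overall reaction: Pb²⁺(aq) + Cr(s) → Pb(s) + Cr²⁺(aq); Q = [Cr²⁺]^1/[Pb²⁺]^1.
From E = E° − (0.0592/n) log Q: log Q = (E° − E)·n/0.0592 = (+0.76 − (+0.755))·2/0.0592 = 0.1689.
So 1·log[Pb²⁺] = 1·log(0.13) − log Q = -0.8861 − (0.1689) = -1.0550; [Pb²⁺] = 10^(-1.0550) ≈ 0.088 M.

0.088 M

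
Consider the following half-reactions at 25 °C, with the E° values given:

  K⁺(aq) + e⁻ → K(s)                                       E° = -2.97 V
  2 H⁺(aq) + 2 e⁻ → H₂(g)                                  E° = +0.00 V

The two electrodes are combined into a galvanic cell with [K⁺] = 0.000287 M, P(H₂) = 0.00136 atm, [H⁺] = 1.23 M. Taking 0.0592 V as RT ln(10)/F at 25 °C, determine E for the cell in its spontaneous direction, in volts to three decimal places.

H⁺/H₂ is the cathode (higher E°), K⁺/K the anode: E°cell = +0.00 − (-2.97) = +2.97 V, n = 2.
Overall: 2 H⁺(aq) + 2 K(s) → H₂(g) + 2 K⁺(aq)
Q = P(H₂)·[K⁺]^2 / ([H⁺]^2); log Q = -10.131.
E = E° − (0.0592/n) log Q = +2.97 − (0.0592/2)(-10.131) = +3.270 V.

+3.270 V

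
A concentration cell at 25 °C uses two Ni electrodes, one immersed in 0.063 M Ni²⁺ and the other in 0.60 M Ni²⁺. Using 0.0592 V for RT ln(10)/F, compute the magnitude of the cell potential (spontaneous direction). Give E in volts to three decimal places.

+0.029 V

For a concentration cell E°cell = 0. The 0.60 M side is the cathode (reduction is favoured where [Ni²⁺] is higher).
With n = 2, E = −(0.0592/2) log([Ni²⁺]ₐₙ/[Ni²⁺]꜀ₐₜ) = −(0.0592/2) log(0.063/0.6) = −(0.0592/2)(-0.979) = +0.029 V.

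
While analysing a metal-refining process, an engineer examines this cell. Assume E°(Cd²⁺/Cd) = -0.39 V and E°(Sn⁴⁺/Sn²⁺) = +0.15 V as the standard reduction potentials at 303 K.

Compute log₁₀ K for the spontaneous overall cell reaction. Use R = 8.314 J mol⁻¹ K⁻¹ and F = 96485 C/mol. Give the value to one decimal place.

Cathode: Sn⁴⁺/Sn²⁺; anode: Cd²⁺/Cd. E°cell = (+0.15) − (-0.39) = +0.54 V, with n = 2.
ΔG° = −nFE° = −RT ln K, so ln K = nFE°/(RT) = (2)(96485)(+0.54) / ((8.314)(303)) = 41.365.
log₁₀ K = 41.365 / ln 10 = 18.0.

18.0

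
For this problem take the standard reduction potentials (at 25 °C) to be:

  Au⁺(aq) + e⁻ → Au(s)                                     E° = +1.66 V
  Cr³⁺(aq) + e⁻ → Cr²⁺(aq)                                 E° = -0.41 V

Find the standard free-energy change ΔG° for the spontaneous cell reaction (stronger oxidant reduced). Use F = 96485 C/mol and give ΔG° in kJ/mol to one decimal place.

-199.7 kJ/mol

Au⁺/Au (E° = +1.66 V) is the cathode; Cr³⁺/Cr²⁺ (E° = -0.41 V) is the anode, so E°cell = +2.07 V.
Balancing electrons gives n = 1 (lcm of 1 and 1).
ΔG° = −nFE° = −(1)(96485)(+2.07) = -199,724 J = -199.7 kJ/mol.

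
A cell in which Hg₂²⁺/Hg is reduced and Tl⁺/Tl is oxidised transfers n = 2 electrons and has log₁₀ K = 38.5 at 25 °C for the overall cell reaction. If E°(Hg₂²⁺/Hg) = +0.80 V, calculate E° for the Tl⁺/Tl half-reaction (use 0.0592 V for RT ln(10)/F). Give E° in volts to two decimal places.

-0.34 V

E°cell = (0.0592/n)·log K = (0.0592/2)(38.5) = +1.140 V.
Since Hg₂²⁺/Hg is the cathode and Tl⁺/Tl the anode, E°cell = E°(Hg₂²⁺/Hg) − E°(Tl⁺/Tl).
So E°(Tl⁺/Tl) = E°(Hg₂²⁺/Hg) − E°cell = (+0.80) − (+1.140) = -0.34 V.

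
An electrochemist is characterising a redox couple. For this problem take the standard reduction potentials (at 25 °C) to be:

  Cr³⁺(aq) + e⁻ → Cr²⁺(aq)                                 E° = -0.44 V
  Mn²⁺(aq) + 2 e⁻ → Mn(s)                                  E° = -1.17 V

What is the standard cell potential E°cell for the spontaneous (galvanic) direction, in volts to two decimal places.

The Cr³⁺/Cr²⁺ couple has the higher reduction potential, so it is the cathode; Mn²⁺/Mn is oxidised at the anode.
E°cell = E°(cathode) − E°(anode) = (-0.44) − (-1.17) = +0.73 V.
Since E°cell > 0, the reaction is spontaneous under standard conditions.

+0.73 V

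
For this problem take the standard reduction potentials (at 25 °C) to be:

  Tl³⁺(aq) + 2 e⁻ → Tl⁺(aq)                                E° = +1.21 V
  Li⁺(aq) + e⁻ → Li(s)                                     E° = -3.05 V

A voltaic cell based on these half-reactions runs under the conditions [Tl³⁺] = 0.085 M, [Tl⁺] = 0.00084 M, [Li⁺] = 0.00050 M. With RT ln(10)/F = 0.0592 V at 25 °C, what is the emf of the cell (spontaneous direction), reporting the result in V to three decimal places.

+4.515 V

Tl³⁺/Tl⁺ is the cathode (higher E°), Li⁺/Li the anode: E°cell = +1.21 − (-3.05) = +4.26 V, n = 2.
Overall: Tl³⁺(aq) + 2 Li(s) → Tl⁺(aq) + 2 Li⁺(aq)
Q = [Tl⁺]·[Li⁺]^2 / ([Tl³⁺]); log Q = -8.607.
E = E° − (0.0592/n) log Q = +4.26 − (0.0592/2)(-8.607) = +4.515 V.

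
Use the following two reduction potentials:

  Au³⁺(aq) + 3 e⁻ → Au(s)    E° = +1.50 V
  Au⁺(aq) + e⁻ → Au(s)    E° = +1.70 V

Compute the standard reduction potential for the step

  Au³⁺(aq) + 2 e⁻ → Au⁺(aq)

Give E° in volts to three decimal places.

Sequential free energies add, so n₃E°₃ = n₁E°₁ + n₂E°₂.
With n₃ = 3, and the known step contributing 1×(+1.70) V, the unknown satisfies 2·E° = 3×(+1.50) − 1×(+1.70) = +2.800.
E° = +2.800 / 2 = +1.400 V.

+1.400 V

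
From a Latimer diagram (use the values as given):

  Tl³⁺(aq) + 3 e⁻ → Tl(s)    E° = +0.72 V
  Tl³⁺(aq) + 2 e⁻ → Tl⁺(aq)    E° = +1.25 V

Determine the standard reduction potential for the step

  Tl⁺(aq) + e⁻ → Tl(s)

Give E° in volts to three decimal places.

Sequential free energies add, so n₃E°₃ = n₁E°₁ + n₂E°₂.
With n₃ = 3, and the known step contributing 2×(+1.25) V, the unknown satisfies 1·E° = 3×(+0.72) − 2×(+1.25) = -0.340.
E° = -0.340 / 1 = -0.340 V.

-0.340 V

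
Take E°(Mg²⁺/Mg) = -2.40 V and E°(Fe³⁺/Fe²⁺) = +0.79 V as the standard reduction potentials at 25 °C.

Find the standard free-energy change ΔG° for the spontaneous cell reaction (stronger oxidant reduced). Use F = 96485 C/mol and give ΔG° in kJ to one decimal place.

Fe³⁺/Fe²⁺ (E° = +0.79 V) is the cathode; Mg²⁺/Mg (E° = -2.40 V) is the anode, so E°cell = +3.19 V.
Balancing electrons gives n = 2 (lcm of 1 and 2).
ΔG° = −nFE° = −(2)(96485)(+3.19) = -615,574 J = -615.6 kJ.

-615.6 kJ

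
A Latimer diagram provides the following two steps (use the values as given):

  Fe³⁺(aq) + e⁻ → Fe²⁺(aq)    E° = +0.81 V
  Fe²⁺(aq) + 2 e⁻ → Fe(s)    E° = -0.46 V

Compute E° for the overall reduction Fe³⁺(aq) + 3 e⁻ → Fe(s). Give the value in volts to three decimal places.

Adding the free-energy changes (−nFE°) of the two steps gives −n₃FE°₃ = −n₁FE°₁ − n₂FE°₂.
E°₃ = (1×+0.81 + 2×-0.46) / 3 = (-0.110) / 3 = -0.037 V.

-0.037 V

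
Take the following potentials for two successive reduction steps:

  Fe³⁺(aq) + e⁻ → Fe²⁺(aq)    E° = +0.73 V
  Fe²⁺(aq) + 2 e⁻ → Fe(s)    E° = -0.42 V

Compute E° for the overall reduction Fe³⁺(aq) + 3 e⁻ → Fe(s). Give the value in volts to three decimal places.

Since ΔG° = −nFE° is additive over sequential reductions, n₃E°₃ = n₁E°₁ + n₂E°₂.
E°₃ = (1×+0.73 + 2×-0.42) / 3 = (-0.110) / 3 = -0.037 V.
Simply averaging or adding the two E° values would be wrong; the electron-weighted sum is required.

-0.037 V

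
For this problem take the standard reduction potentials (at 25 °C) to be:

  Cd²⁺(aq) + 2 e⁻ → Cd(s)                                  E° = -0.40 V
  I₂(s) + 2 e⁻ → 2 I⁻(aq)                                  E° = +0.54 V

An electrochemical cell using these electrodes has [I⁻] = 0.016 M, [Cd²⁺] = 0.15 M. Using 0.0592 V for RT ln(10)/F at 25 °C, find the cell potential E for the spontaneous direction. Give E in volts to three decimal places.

I₂/I⁻ is the cathode (higher E°), Cd²⁺/Cd the anode: E°cell = +0.54 − (-0.40) = +0.94 V, n = 2.
Overall: I₂(s) + Cd(s) → 2 I⁻(aq) + Cd²⁺(aq)
Q = [I⁻]^2·[Cd²⁺]; log Q = -4.416.
E = E° − (0.0592/n) log Q = +0.94 − (0.0592/2)(-4.416) = +1.071 V.

+1.071 V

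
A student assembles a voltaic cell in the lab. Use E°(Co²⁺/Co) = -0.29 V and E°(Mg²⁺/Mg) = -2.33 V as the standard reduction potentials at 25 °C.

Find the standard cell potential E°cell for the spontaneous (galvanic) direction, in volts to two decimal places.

The Co²⁺/Co couple has the higher reduction potential, so it is the cathode; Mg²⁺/Mg is oxidised at the anode.
E°cell = E°(cathode) − E°(anode) = (-0.29) − (-2.33) = +2.04 V.

+2.04 V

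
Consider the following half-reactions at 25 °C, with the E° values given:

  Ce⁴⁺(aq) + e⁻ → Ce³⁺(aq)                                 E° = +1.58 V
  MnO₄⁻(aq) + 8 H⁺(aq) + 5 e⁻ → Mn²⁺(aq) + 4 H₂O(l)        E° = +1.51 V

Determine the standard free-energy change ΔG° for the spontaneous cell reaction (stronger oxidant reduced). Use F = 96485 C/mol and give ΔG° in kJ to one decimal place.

Ce⁴⁺/Ce³⁺ (E° = +1.58 V) is the cathode; MnO₄⁻/Mn²⁺ (E° = +1.51 V) is the anode, so E°cell = +0.07 V.
Balancing electrons gives n = 5 (lcm of 1 and 5).
ΔG° = −nFE° = −(5)(96485)(+0.07) = -33,770 J = -33.8 kJ.

-33.8 kJ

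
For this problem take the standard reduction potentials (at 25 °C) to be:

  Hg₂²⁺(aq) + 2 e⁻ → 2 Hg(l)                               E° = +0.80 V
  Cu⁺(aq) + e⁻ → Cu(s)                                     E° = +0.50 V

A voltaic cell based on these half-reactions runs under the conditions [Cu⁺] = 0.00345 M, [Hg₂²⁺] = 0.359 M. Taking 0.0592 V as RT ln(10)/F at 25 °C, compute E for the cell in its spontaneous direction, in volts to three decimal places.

Hg₂²⁺/Hg is the cathode (higher E°), Cu⁺/Cu the anode: E°cell = +0.80 − (+0.50) = +0.30 V, n = 2.
Overall: Hg₂²⁺(aq) + 2 Cu(s) → 2 Hg(l) + 2 Cu⁺(aq)
Q = [Cu⁺]^2 / ([Hg₂²⁺]); log Q = -4.479.
E = E° − (0.0592/n) log Q = +0.30 − (0.0592/2)(-4.479) = +0.433 V.

+0.433 V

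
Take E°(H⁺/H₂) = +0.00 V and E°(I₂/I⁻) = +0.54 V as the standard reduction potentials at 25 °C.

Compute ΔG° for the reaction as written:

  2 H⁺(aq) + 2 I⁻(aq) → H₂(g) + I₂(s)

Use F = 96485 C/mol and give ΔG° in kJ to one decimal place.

As written, H⁺/H₂ is reduced (cathode) and I₂/I⁻ is oxidised (anode), so E°cell = (+0.00) − (+0.54) = -0.54 V.
Balancing electrons gives n = 2.
ΔG° = −nFE° = −(2)(96485)(-0.54) = 104,204 J = +104.2 kJ.

+104.2 kJ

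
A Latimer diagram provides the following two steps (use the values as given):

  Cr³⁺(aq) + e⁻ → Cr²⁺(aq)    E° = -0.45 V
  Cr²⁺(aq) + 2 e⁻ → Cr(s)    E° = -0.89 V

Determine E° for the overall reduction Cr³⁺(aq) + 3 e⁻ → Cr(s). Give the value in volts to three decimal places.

Since ΔG° = −nFE° is additive over sequential reductions, n₃E°₃ = n₁E°₁ + n₂E°₂.
E°₃ = (1×-0.45 + 2×-0.89) / 3 = (-2.230) / 3 = -0.743 V.
Simply averaging or adding the two E° values would be wrong; the electron-weighted sum is required.

-0.743 V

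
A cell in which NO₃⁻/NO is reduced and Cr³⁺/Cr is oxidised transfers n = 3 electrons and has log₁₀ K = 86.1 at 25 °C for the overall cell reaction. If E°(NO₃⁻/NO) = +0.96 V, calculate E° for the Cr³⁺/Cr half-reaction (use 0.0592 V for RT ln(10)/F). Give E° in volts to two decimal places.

-0.74 V

E°cell = (0.0592/n)·log K = (0.0592/3)(86.1) = +1.699 V.
Since NO₃⁻/NO is the cathode and Cr³⁺/Cr the anode, E°cell = E°(NO₃⁻/NO) − E°(Cr³⁺/Cr).
So E°(Cr³⁺/Cr) = E°(NO₃⁻/NO) − E°cell = (+0.96) − (+1.699) = -0.74 V.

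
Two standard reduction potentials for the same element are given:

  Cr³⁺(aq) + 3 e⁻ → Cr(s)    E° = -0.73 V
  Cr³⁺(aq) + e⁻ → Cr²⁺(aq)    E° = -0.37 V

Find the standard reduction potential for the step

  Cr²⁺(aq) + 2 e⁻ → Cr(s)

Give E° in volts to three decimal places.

Sequential free energies add, so n₃E°₃ = n₁E°₁ + n₂E°₂.
With n₃ = 3, and the known step contributing 1×(-0.37) V, the unknown satisfies 2·E° = 3×(-0.73) − 1×(-0.37) = -1.820.
E° = -1.820 / 2 = -0.910 V.

-0.910 V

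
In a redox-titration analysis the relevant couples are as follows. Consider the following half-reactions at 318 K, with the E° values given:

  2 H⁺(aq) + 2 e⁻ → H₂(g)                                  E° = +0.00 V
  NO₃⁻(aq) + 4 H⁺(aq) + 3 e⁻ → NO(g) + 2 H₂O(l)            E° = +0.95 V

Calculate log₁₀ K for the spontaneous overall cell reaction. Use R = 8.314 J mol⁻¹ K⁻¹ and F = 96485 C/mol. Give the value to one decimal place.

90.3

Cathode: NO₃⁻/NO; anode: H⁺/H₂. E°cell = (+0.95) − (+0.00) = +0.95 V, with n = 6.
ΔG° = −nFE° = −RT ln K, so ln K = nFE°/(RT) = (6)(96485)(+0.95) / ((8.314)(318)) = 208.016.
log₁₀ K = 208.016 / ln 10 = 90.3.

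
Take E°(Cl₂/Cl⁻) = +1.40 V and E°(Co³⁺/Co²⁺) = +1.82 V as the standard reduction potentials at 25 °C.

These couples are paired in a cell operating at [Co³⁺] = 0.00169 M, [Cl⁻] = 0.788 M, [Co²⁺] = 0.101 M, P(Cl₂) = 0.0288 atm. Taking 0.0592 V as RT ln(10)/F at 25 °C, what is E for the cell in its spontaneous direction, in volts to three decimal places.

Co³⁺/Co²⁺ is the cathode (higher E°), Cl₂/Cl⁻ the anode: E°cell = +1.82 − (+1.40) = +0.42 V, n = 2.
Overall: 2 Co³⁺(aq) + 2 Cl⁻(aq) → 2 Co²⁺(aq) + Cl₂(g)
Q = [Co²⁺]^2·P(Cl₂) / ([Co³⁺]^2·[Cl⁻]^2); log Q = 2.219.
E = E° − (0.0592/n) log Q = +0.42 − (0.0592/2)(2.219) = +0.354 V.

+0.354 V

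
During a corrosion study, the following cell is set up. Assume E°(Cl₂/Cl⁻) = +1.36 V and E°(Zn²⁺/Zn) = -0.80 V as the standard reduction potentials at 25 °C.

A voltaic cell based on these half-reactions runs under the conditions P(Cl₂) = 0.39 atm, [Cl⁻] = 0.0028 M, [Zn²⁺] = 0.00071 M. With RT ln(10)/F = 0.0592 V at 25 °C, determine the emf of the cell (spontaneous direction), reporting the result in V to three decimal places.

Cl₂/Cl⁻ is the cathode (higher E°), Zn²⁺/Zn the anode: E°cell = +1.36 − (-0.80) = +2.16 V, n = 2.
Overall: Cl₂(g) + Zn(s) → 2 Cl⁻(aq) + Zn²⁺(aq)
Q = [Cl⁻]^2·[Zn²⁺] / (P(Cl₂)); log Q = -7.845.
E = E° − (0.0592/n) log Q = +2.16 − (0.0592/2)(-7.845) = +2.392 V.

+2.392 V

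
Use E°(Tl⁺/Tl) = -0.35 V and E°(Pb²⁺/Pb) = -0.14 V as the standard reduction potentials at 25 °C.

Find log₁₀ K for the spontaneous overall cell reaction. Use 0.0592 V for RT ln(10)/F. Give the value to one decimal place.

Cathode: Pb²⁺/Pb; anode: Tl⁺/Tl. E°cell = +0.21 V, n = 2.
log K = nE°cell / 0.0592 = (2)(+0.21) / 0.0592 = 7.1.

7.1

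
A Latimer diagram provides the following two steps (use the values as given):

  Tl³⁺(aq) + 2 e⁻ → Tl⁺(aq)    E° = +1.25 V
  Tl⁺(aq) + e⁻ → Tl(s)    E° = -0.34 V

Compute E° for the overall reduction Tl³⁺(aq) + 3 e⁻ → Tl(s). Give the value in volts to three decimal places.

+0.720 V

Since ΔG° = −nFE° is additive over sequential reductions, n₃E°₃ = n₁E°₁ + n₂E°₂.
E°₃ = (2×+1.25 + 1×-0.34) / 3 = (+2.160) / 3 = +0.720 V.
Simply averaging or adding the two E° values would be wrong; the electron-weighted sum is required.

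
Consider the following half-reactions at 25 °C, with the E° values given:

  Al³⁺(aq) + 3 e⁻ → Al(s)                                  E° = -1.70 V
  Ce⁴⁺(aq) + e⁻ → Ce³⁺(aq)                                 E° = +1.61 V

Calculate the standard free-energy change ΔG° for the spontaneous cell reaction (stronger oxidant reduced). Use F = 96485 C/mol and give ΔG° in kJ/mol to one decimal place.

Ce⁴⁺/Ce³⁺ (E° = +1.61 V) is the cathode; Al³⁺/Al (E° = -1.70 V) is the anode, so E°cell = +3.31 V.
Balancing electrons gives n = 3 (lcm of 1 and 3).
ΔG° = −nFE° = −(3)(96485)(+3.31) = -958,096 J = -958.1 kJ/mol.

-958.1 kJ/mol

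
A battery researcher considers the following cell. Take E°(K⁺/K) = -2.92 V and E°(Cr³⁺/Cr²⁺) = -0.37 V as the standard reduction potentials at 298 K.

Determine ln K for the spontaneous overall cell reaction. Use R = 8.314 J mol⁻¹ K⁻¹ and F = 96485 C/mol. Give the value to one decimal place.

Cathode: Cr³⁺/Cr²⁺; anode: K⁺/K. E°cell = (-0.37) − (-2.92) = +2.55 V, with n = 1.
ΔG° = −nFE° = −RT ln K, so ln K = nFE°/(RT) = (1)(96485)(+2.55) / ((8.314)(298)) = 99.306.

99.3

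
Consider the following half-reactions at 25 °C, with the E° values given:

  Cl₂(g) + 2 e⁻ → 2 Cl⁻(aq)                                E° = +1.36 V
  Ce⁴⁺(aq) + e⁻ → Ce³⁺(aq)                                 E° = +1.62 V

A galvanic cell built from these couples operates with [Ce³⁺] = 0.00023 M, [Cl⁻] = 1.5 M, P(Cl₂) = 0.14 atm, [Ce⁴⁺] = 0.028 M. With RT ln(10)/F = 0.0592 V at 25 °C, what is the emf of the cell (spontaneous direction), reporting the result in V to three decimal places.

+0.419 V

Ce⁴⁺/Ce³⁺ is the cathode (higher E°), Cl₂/Cl⁻ the anode: E°cell = +1.62 − (+1.36) = +0.26 V, n = 2.
Overall: 2 Ce⁴⁺(aq) + 2 Cl⁻(aq) → 2 Ce³⁺(aq) + Cl₂(g)
Q = [Ce³⁺]^2·P(Cl₂) / ([Ce⁴⁺]^2·[Cl⁻]^2); log Q = -5.377.
E = E° − (0.0592/n) log Q = +0.26 − (0.0592/2)(-5.377) = +0.419 V.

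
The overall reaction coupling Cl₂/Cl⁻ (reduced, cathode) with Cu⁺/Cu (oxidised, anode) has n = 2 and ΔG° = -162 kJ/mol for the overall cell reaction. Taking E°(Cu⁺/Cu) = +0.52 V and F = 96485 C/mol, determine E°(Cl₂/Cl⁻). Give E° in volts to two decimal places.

E°cell = −ΔG°/(nF) = −(-162×10³)/((2)(96485)) = +0.840 V.
Since Cl₂/Cl⁻ is the cathode and Cu⁺/Cu the anode, E°cell = E°(Cl₂/Cl⁻) − E°(Cu⁺/Cu).
So E°(Cl₂/Cl⁻) = E°cell + E°(Cu⁺/Cu) = +0.840 + (+0.52) = +1.36 V.

+1.36 V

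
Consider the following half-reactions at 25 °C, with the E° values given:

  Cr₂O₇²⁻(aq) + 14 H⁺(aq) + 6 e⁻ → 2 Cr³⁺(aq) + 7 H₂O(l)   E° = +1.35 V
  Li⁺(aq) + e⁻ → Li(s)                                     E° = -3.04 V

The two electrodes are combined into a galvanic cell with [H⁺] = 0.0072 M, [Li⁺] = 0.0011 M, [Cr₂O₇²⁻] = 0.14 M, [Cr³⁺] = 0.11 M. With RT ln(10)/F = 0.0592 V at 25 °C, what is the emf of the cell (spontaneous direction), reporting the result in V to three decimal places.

Cr₂O₇²⁻/Cr³⁺ is the cathode (higher E°), Li⁺/Li the anode: E°cell = +1.35 − (-3.04) = +4.39 V, n = 6.
Overall: Cr₂O₇²⁻(aq) + 14 H⁺(aq) + 6 Li(s) → 2 Cr³⁺(aq) + 7 H₂O(l) + 6 Li⁺(aq)
Q = [Cr³⁺]^2·[Li⁺]^6 / ([Cr₂O₇²⁻]·[H⁺]^14); log Q = 11.182.
E = E° − (0.0592/n) log Q = +4.39 − (0.0592/6)(11.182) = +4.280 V.

+4.280 V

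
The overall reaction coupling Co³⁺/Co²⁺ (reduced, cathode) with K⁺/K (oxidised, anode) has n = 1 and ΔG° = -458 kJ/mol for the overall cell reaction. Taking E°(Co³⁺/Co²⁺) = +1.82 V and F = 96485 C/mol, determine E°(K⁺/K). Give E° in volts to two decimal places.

-2.93 V

E°cell = −ΔG°/(nF) = −(-458×10³)/((1)(96485)) = +4.747 V.
Since Co³⁺/Co²⁺ is the cathode and K⁺/K the anode, E°cell = E°(Co³⁺/Co²⁺) − E°(K⁺/K).
So E°(K⁺/K) = E°(Co³⁺/Co²⁺) − E°cell = (+1.82) − (+4.747) = -2.93 V.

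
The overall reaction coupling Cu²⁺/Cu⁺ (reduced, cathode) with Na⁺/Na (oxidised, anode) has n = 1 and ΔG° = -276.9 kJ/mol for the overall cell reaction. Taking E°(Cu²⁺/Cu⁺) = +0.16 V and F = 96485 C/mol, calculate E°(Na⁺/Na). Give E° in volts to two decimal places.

-2.71 V

E°cell = −ΔG°/(nF) = −(-276.9×10³)/((1)(96485)) = +2.870 V.
Since Cu²⁺/Cu⁺ is the cathode and Na⁺/Na the anode, E°cell = E°(Cu²⁺/Cu⁺) − E°(Na⁺/Na).
So E°(Na⁺/Na) = E°(Cu²⁺/Cu⁺) − E°cell = (+0.16) − (+2.870) = -2.71 V.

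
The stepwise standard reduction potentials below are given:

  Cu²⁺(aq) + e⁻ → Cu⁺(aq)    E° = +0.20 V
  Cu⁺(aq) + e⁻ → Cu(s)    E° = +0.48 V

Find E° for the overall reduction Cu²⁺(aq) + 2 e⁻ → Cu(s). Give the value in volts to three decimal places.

Adding the free-energy changes (−nFE°) of the two steps gives −n₃FE°₃ = −n₁FE°₁ − n₂FE°₂.
E°₃ = (1×+0.20 + 1×+0.48) / 2 = (+0.680) / 2 = +0.340 V.

+0.340 V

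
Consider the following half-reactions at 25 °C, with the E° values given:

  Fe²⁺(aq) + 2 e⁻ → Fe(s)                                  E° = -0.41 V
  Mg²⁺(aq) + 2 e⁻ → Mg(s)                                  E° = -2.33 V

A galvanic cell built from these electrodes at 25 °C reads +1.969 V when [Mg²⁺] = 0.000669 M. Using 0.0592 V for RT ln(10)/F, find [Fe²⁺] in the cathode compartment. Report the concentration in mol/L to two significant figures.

0.030 M

Fe²⁺/Fe is the cathode, Mg²⁺/Mg the anode: E°cell = +1.92 V, n = 2.
Overall reaction: Fe²⁺(aq) + Mg(s) → Fe(s) + Mg²⁺(aq); Q = [Mg²⁺]^1/[Fe²⁺]^1.
From E = E° − (0.0592/n) log Q: log Q = (E° − E)·n/0.0592 = (+1.92 − (+1.969))·2/0.0592 = -1.6554.
So 1·log[Fe²⁺] = 1·log(0.000669) − log Q = -3.1746 − (-1.6554) = -1.5192; [Fe²⁺] = 10^(-1.5192) ≈ 0.030 M.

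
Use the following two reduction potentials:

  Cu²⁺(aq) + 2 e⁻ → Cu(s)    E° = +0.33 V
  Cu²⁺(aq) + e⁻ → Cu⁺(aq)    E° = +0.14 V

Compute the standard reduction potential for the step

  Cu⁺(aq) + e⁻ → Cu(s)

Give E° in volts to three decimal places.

Sequential free energies add, so n₃E°₃ = n₁E°₁ + n₂E°₂.
With n₃ = 2, and the known step contributing 1×(+0.14) V, the unknown satisfies 1·E° = 2×(+0.33) − 1×(+0.14) = +0.520.
E° = +0.520 / 1 = +0.520 V.

+0.520 V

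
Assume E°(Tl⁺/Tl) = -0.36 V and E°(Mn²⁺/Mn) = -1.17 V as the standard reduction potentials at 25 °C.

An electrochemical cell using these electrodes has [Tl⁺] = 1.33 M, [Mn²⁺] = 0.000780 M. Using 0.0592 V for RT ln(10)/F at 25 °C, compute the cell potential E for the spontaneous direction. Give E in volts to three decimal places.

Tl⁺/Tl is the cathode (higher E°), Mn²⁺/Mn the anode: E°cell = -0.36 − (-1.17) = +0.81 V, n = 2.
Overall: 2 Tl⁺(aq) + Mn(s) → 2 Tl(s) + Mn²⁺(aq)
Q = [Mn²⁺] / ([Tl⁺]^2); log Q = -3.356.
E = E° − (0.0592/n) log Q = +0.81 − (0.0592/2)(-3.356) = +0.909 V.

+0.909 V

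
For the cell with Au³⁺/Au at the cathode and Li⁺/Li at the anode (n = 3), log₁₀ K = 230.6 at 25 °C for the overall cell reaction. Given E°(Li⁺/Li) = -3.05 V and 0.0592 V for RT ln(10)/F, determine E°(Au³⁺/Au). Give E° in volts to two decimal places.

+1.50 V

E°cell = (0.0592/n)·log K = (0.0592/3)(230.6) = +4.551 V.
Since Au³⁺/Au is the cathode and Li⁺/Li the anode, E°cell = E°(Au³⁺/Au) − E°(Li⁺/Li).
So E°(Au³⁺/Au) = E°cell + E°(Li⁺/Li) = +4.551 + (-3.05) = +1.50 V.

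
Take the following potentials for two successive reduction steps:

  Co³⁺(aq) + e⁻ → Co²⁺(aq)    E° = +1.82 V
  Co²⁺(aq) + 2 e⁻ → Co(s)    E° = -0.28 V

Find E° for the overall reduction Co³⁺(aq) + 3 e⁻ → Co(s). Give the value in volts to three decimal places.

Standard free energies of sequential steps add: ΔG°₃ = ΔG°₁ + ΔG°₂, so n₃E°₃ = n₁E°₁ + n₂E°₂.
E°₃ = (1×+1.82 + 2×-0.28) / 3 = (+1.260) / 3 = +0.420 V.

+0.420 V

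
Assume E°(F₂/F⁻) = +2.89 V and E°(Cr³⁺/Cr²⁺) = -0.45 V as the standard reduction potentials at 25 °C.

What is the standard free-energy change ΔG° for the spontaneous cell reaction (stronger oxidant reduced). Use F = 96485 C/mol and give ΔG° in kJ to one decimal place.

-644.5 kJ

F₂/F⁻ (E° = +2.89 V) is the cathode; Cr³⁺/Cr²⁺ (E° = -0.45 V) is the anode, so E°cell = +3.34 V.
Balancing electrons gives n = 2 (lcm of 2 and 1).
ΔG° = −nFE° = −(2)(96485)(+3.34) = -644,520 J = -644.5 kJ.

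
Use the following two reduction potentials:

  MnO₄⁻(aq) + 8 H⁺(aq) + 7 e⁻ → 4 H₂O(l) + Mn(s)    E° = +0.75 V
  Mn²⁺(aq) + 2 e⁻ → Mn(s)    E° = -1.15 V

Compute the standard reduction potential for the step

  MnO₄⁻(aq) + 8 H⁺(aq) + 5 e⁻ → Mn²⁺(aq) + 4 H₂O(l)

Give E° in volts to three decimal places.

+1.510 V

Sequential free energies add, so n₃E°₃ = n₁E°₁ + n₂E°₂.
With n₃ = 7, and the known step contributing 2×(-1.15) V, the unknown satisfies 5·E° = 7×(+0.75) − 2×(-1.15) = +7.550.
E° = +7.550 / 5 = +1.510 V.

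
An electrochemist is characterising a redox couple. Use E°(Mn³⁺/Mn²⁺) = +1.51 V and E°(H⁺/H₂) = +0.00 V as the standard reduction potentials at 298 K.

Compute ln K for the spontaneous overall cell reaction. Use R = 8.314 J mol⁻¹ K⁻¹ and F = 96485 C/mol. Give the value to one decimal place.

117.6

Cathode: Mn³⁺/Mn²⁺; anode: H⁺/H₂. E°cell = (+1.51) − (+0.00) = +1.51 V, with n = 2.
ΔG° = −nFE° = −RT ln K, so ln K = nFE°/(RT) = (2)(96485)(+1.51) / ((8.314)(298)) = 117.609.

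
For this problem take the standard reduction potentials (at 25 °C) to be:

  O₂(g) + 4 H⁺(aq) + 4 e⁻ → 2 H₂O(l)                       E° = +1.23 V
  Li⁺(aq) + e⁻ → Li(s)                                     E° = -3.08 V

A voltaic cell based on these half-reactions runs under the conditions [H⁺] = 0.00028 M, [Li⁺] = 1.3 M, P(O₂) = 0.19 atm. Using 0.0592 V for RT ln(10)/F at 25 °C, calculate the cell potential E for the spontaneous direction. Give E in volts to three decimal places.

+4.082 V

O₂/H₂O is the cathode (higher E°), Li⁺/Li the anode: E°cell = +1.23 − (-3.08) = +4.31 V, n = 4.
Overall: O₂(g) + 4 H⁺(aq) + 4 Li(s) → 2 H₂O(l) + 4 Li⁺(aq)
Q = [Li⁺]^4 / (P(O₂)·[H⁺]^4); log Q = 15.388.
E = E° − (0.0592/n) log Q = +4.31 − (0.0592/4)(15.388) = +4.082 V.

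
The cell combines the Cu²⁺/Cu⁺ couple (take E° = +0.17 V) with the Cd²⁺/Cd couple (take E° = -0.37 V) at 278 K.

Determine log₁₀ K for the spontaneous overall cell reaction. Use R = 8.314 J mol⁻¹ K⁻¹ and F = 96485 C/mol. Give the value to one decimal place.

19.6

Cathode: Cu²⁺/Cu⁺; anode: Cd²⁺/Cd. E°cell = (+0.17) − (-0.37) = +0.54 V, with n = 2.
ΔG° = −nFE° = −RT ln K, so ln K = nFE°/(RT) = (2)(96485)(+0.54) / ((8.314)(278)) = 45.085.
log₁₀ K = 45.085 / ln 10 = 19.6.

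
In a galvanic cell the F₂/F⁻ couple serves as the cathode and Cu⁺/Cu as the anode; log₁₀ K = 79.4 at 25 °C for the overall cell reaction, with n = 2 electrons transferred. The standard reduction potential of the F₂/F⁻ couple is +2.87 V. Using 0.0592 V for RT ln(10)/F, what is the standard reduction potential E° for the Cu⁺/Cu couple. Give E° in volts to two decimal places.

+0.52 V

E°cell = (0.0592/n)·log K = (0.0592/2)(79.4) = +2.350 V.
Since F₂/F⁻ is the cathode and Cu⁺/Cu the anode, E°cell = E°(F₂/F⁻) − E°(Cu⁺/Cu).
So E°(Cu⁺/Cu) = E°(F₂/F⁻) − E°cell = (+2.87) − (+2.350) = +0.52 V.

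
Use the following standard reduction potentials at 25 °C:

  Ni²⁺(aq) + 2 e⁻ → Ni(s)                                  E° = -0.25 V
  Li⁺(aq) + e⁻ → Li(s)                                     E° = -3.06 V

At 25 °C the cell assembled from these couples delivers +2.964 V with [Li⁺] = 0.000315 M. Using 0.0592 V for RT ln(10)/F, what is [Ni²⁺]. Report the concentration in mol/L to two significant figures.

Ni²⁺/Ni is the cathode, Li⁺/Li the anode: E°cell = +2.81 V, n = 2.
Overall reaction: Ni²⁺(aq) + 2 Li(s) → Ni(s) + 2 Li⁺(aq); Q = [Li⁺]^2/[Ni²⁺]^1.
From E = E° − (0.0592/n) log Q: log Q = (E° − E)·n/0.0592 = (+2.81 − (+2.964))·2/0.0592 = -5.2027.
So 1·log[Ni²⁺] = 2·log(0.000315) − log Q = -7.0034 − (-5.2027) = -1.8007; [Ni²⁺] = 10^(-1.8007) ≈ 0.016 M.

0.016 M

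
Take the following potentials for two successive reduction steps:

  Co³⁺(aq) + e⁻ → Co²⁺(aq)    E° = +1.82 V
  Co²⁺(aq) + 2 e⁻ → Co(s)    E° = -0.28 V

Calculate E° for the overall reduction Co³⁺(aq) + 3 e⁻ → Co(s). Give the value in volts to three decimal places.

Since ΔG° = −nFE° is additive over sequential reductions, n₃E°₃ = n₁E°₁ + n₂E°₂.
E°₃ = (1×+1.82 + 2×-0.28) / 3 = (+1.260) / 3 = +0.420 V.
Simply averaging or adding the two E° values would be wrong; the electron-weighted sum is required.

+0.420 V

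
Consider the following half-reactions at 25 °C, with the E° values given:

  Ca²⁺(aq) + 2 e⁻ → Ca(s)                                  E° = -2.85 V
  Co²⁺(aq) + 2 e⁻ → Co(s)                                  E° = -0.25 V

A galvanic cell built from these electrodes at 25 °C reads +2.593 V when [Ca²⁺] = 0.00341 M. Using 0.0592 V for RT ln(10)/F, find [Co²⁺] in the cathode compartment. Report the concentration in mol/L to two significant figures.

0.0020 M

Co²⁺/Co is the cathode, Ca²⁺/Ca the anode: E°cell = +2.60 V, n = 2.
Overall reaction: Co²⁺(aq) + Ca(s) → Co(s) + Ca²⁺(aq); Q = [Ca²⁺]^1/[Co²⁺]^1.
From E = E° − (0.0592/n) log Q: log Q = (E° − E)·n/0.0592 = (+2.60 − (+2.593))·2/0.0592 = 0.2365.
So 1·log[Co²⁺] = 1·log(0.00341) − log Q = -2.4672 − (0.2365) = -2.7037; [Co²⁺] = 10^(-2.7037) ≈ 0.0020 M.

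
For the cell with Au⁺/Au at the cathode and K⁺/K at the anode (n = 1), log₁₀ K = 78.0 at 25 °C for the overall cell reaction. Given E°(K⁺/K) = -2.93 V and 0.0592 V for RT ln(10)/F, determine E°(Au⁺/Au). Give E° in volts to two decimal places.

+1.69 V

E°cell = (0.0592/n)·log K = (0.0592/1)(78.0) = +4.618 V.
Since Au⁺/Au is the cathode and K⁺/K the anode, E°cell = E°(Au⁺/Au) − E°(K⁺/K).
So E°(Au⁺/Au) = E°cell + E°(K⁺/K) = +4.618 + (-2.93) = +1.69 V.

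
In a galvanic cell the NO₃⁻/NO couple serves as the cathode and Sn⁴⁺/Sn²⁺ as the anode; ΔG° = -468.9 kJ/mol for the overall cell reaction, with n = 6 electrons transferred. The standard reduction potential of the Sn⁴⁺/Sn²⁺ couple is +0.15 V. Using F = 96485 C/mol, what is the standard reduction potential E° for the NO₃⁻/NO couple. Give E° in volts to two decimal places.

E°cell = −ΔG°/(nF) = −(-468.9×10³)/((6)(96485)) = +0.810 V.
Since NO₃⁻/NO is the cathode and Sn⁴⁺/Sn²⁺ the anode, E°cell = E°(NO₃⁻/NO) − E°(Sn⁴⁺/Sn²⁺).
So E°(NO₃⁻/NO) = E°cell + E°(Sn⁴⁺/Sn²⁺) = +0.810 + (+0.15) = +0.96 V.

+0.96 V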